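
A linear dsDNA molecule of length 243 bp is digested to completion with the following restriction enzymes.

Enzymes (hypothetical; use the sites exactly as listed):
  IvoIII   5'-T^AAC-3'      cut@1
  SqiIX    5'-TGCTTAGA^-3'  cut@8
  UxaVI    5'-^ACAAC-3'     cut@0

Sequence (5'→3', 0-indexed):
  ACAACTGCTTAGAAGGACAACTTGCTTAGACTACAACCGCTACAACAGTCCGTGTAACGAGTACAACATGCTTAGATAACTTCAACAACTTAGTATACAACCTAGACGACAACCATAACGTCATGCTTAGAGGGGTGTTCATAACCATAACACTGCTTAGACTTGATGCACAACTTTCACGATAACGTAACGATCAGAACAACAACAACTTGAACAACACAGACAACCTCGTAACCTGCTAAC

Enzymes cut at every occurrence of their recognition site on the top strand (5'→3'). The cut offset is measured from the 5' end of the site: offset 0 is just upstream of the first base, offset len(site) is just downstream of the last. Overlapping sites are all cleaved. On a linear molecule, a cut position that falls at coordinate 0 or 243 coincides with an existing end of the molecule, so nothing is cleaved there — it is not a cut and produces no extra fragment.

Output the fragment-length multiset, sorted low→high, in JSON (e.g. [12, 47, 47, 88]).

Site scan:
  IvoIII (TAAC, off=1): starts [54, 76, 115, 141, 147, 182, 187, 231, 239] → cuts [55, 77, 116, 142, 148, 183, 188, 232, 240]
  SqiIX (TGCTTAGA, off=8): starts [5, 22, 68, 123, 153] → cuts [13, 30, 76, 131, 161]
  UxaVI (ACAAC, off=0): starts [0, 16, 32, 41, 62, 84, 96, 108, 169, 198, 201, 204, 213, 222] → cuts [16, 32, 41, 62, 84, 96, 108, 169, 198, 201, 204, 213, 222] (position 0 is a terminus of the linear molecule — no cut)

Pooled cuts: [13, 16, 30, 32, 41, 55, 62, 76, 77, 84, 96, 108, 116, 131, 142, 148, 161, 169, 183, 188, 198, 201, 204, 213, 222, 232, 240]

Fragment lengths:
  [0,13): 13 bp
  [13,16): 3 bp
  [16,30): 14 bp
  [30,32): 2 bp
  [32,41): 9 bp
  [41,55): 14 bp
  [55,62): 7 bp
  [62,76): 14 bp
  [76,77): 1 bp
  [77,84): 7 bp
  [84,96): 12 bp
  [96,108): 12 bp
  [108,116): 8 bp
  [116,131): 15 bp
  [131,142): 11 bp
  [142,148): 6 bp
  [148,161): 13 bp
  [161,169): 8 bp
  [169,183): 14 bp
  [183,188): 5 bp
  [188,198): 10 bp
  [198,201): 3 bp
  [201,204): 3 bp
  [204,213): 9 bp
  [213,222): 9 bp
  [222,232): 10 bp
  [232,240): 8 bp
  [240,243): 3 bp

[1,2,3,3,3,3,5,6,7,7,8,8,8,9,9,9,10,10,11,12,12,13,13,14,14,14,14,15]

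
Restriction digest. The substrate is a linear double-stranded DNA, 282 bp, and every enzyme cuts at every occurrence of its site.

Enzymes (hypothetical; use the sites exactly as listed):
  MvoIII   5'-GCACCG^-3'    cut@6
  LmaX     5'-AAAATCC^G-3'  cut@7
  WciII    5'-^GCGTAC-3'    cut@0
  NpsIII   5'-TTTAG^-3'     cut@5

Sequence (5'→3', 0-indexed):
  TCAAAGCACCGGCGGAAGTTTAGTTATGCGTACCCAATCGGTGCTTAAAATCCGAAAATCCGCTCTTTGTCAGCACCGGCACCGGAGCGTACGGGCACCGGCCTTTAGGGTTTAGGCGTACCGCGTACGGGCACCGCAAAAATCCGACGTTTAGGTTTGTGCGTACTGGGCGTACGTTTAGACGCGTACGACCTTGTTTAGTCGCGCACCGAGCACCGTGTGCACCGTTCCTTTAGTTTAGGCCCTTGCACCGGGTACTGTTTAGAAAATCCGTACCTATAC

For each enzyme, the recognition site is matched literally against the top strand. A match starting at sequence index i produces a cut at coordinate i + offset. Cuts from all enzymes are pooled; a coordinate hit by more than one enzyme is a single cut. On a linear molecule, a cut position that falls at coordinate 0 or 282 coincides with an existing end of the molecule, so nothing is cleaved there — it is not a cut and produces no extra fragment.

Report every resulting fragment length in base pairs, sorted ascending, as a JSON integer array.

Site scan:
  MvoIII GCACCG/6: at [5, 72, 78, 94, 130, 205, 212, 221, 247] ⇒ [11, 78, 84, 100, 136, 211, 218, 227, 253]
  LmaX AAAATCCG/7: at [46, 54, 138, 265] ⇒ [53, 61, 145, 272]
  WciII GCGTAC/0: at [27, 86, 115, 122, 160, 169, 183] ⇒ [27, 86, 115, 122, 160, 169, 183]
  NpsIII TTTAG/5: at [18, 103, 110, 149, 176, 196, 231, 236, 260] ⇒ [23, 108, 115, 154, 181, 201, 236, 241, 265]

Pooled cuts: [11, 23, 27, 53, 61, 78, 84, 86, 100, 108, 115, 122, 136, 145, 154, 160, 169, 181, 183, 201, 211, 218, 227, 236, 241, 253, 265, 272]

Fragment lengths:
  [0,11): 11 bp
  [11,23): 12 bp
  [23,27): 4 bp
  [27,53): 26 bp
  [53,61): 8 bp
  [61,78): 17 bp
  [78,84): 6 bp
  [84,86): 2 bp
  [86,100): 14 bp
  [100,108): 8 bp
  [108,115): 7 bp
  [115,122): 7 bp
  [122,136): 14 bp
  [136,145): 9 bp
  [145,154): 9 bp
  [154,160): 6 bp
  [160,169): 9 bp
  [169,181): 12 bp
  [181,183): 2 bp
  [183,201): 18 bp
  [201,211): 10 bp
  [211,218): 7 bp
  [218,227): 9 bp
  [227,236): 9 bp
  [236,241): 5 bp
  [241,253): 12 bp
  [253,265): 12 bp
  [265,272): 7 bp
  [272,282): 10 bp

[2,2,4,5,6,6,7,7,7,7,8,8,9,9,9,9,9,10,10,11,12,12,12,12,14,14,17,18,26]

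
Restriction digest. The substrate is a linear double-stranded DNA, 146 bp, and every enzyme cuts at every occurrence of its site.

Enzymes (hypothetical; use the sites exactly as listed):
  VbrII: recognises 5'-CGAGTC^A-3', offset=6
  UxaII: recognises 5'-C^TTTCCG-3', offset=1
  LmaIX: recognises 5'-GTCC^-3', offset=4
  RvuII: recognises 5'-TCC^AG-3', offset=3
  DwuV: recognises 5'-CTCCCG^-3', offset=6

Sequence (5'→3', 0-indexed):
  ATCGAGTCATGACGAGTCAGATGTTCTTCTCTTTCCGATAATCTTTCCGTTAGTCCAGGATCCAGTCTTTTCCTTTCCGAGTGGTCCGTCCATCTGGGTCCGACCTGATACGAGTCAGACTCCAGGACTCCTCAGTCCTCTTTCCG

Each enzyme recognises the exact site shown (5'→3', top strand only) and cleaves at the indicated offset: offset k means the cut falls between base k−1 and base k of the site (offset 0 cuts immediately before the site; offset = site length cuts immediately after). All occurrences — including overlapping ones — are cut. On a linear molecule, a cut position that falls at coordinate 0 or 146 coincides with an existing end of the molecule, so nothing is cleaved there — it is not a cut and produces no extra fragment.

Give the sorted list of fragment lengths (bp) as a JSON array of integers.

[2,4,6,7,7,8,10,10,10,12,13,13,14,15,15]

Scan for sites:
  VbrII CGAGTCA/6: at [2, 12, 110] ⇒ [8, 18, 116]
  UxaII CTTTCCG/1: at [30, 42, 72, 139] ⇒ [31, 43, 73, 140]
  LmaIX GTCC/4: at [52, 83, 87, 97, 134] ⇒ [56, 87, 91, 101, 138]
  RvuII TCCAG/3: at [53, 60, 120] ⇒ [56, 63, 123]
  DwuV (CTCCCG, off=6): no sites

Pooled cuts: [8, 18, 31, 43, 56, 63, 73, 87, 91, 101, 116, 123, 138, 140]

Fragments:
  [0,8): 8 bp
  [8,18): 10 bp
  [18,31): 13 bp
  [31,43): 12 bp
  [43,56): 13 bp
  [56,63): 7 bp
  [63,73): 10 bp
  [73,87): 14 bp
  [87,91): 4 bp
  [91,101): 10 bp
  [101,116): 15 bp
  [116,123): 7 bp
  [123,138): 15 bp
  [138,140): 2 bp
  [140,146): 6 bp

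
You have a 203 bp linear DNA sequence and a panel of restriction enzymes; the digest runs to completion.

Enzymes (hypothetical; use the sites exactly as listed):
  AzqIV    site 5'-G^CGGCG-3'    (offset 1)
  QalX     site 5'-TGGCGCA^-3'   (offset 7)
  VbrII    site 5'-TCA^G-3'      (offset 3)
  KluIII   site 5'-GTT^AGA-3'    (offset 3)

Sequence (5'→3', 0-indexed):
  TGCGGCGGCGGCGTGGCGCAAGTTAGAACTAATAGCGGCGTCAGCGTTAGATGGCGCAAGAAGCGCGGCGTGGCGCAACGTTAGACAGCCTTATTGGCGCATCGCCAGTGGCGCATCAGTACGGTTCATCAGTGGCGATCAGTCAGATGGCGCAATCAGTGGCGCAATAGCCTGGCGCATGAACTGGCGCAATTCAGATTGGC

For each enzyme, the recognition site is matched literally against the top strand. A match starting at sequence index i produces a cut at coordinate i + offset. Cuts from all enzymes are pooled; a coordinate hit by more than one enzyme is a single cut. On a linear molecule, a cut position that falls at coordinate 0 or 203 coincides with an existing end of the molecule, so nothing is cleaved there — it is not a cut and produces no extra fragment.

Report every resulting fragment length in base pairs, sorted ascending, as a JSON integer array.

[2,3,3,3,4,4,4,5,5,5,7,7,8,8,9,10,10,11,12,12,12,13,13,14,19]

Site scan:
  AzqIV (GCGGCG, off=1): starts [1, 4, 7, 34, 64] → cuts [2, 5, 8, 35, 65]
  QalX (TGGCGCA, off=7): starts [13, 51, 70, 94, 108, 147, 159, 172, 184] → cuts [20, 58, 77, 101, 115, 154, 166, 179, 191]
  VbrII (TCAG, off=3): starts [40, 115, 128, 138, 142, 155, 193] → cuts [43, 118, 131, 141, 145, 158, 196]
  KluIII (GTTAGA, off=3): starts [21, 45, 79] → cuts [24, 48, 82]

All cut coordinates (distinct, sorted): [2, 5, 8, 20, 24, 35, 43, 48, 58, 65, 77, 82, 101, 115, 118, 131, 141, 145, 154, 158, 166, 179, 191, 196]

Fragment lengths:
  [0,2): 2 bp
  [2,5): 3 bp
  [5,8): 3 bp
  [8,20): 12 bp
  [20,24): 4 bp
  [24,35): 11 bp
  [35,43): 8 bp
  [43,48): 5 bp
  [48,58): 10 bp
  [58,65): 7 bp
  [65,77): 12 bp
  [77,82): 5 bp
  [82,101): 19 bp
  [101,115): 14 bp
  [115,118): 3 bp
  [118,131): 13 bp
  [131,141): 10 bp
  [141,145): 4 bp
  [145,154): 9 bp
  [154,158): 4 bp
  [158,166): 8 bp
  [166,179): 13 bp
  [179,191): 12 bp
  [191,196): 5 bp
  [196,203): 7 bp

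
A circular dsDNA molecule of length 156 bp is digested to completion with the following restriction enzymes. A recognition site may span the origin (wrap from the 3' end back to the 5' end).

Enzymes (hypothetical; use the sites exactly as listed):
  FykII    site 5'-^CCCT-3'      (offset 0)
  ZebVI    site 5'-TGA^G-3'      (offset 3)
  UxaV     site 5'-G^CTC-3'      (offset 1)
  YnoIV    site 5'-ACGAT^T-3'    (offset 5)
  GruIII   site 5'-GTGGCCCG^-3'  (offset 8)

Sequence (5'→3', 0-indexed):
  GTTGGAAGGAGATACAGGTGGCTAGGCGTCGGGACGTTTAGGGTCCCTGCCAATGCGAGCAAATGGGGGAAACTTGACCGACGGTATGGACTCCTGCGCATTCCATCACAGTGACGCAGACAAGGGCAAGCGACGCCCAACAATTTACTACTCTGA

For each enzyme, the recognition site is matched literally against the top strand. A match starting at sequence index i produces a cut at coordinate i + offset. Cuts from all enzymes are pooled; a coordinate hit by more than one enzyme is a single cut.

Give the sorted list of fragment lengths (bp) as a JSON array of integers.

Per-enzyme occurrences:
  FykII (CCCT, off=0): starts [44] → cuts [44]
  ZebVI (TGAG, off=3): starts [153] → cuts [0]
  UxaV (GCTC, off=1): no sites
  YnoIV (ACGATT, off=5): no sites
  GruIII (GTGGCCCG, off=8): no sites

All cut coordinates (distinct, sorted): [0, 44]

Fragment lengths:
  0→44: 44 bp
  44→0 (wrap): 156-44+0 = 112 bp

[44,112]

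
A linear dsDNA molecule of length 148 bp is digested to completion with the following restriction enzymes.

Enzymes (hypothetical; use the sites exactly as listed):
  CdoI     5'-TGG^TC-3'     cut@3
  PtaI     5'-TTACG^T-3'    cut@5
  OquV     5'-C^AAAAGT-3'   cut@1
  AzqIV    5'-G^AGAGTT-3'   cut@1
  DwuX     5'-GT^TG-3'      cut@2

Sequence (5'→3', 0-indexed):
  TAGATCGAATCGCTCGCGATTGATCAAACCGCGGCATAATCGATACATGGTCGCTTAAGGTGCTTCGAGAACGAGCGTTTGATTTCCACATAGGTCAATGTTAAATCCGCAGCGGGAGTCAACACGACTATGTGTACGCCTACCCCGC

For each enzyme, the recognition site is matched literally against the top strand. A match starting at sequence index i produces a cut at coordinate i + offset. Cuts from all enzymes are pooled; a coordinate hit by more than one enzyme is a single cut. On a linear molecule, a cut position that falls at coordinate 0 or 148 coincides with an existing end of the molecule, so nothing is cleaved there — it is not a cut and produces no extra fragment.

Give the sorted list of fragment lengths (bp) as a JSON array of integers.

[50,98]

Per-enzyme occurrences:
  CdoI (TGGTC, off=3): starts [47] → cuts [50]
  PtaI (TTACGT, off=5): no sites
  OquV (CAAAAGT, off=1): no sites
  AzqIV (GAGAGTT, off=1): no sites
  DwuX (GTTG, off=2): no sites

All cut coordinates (distinct, sorted): [50]

Fragment lengths:
  [0,50): 50 bp
  [50,148): 98 bp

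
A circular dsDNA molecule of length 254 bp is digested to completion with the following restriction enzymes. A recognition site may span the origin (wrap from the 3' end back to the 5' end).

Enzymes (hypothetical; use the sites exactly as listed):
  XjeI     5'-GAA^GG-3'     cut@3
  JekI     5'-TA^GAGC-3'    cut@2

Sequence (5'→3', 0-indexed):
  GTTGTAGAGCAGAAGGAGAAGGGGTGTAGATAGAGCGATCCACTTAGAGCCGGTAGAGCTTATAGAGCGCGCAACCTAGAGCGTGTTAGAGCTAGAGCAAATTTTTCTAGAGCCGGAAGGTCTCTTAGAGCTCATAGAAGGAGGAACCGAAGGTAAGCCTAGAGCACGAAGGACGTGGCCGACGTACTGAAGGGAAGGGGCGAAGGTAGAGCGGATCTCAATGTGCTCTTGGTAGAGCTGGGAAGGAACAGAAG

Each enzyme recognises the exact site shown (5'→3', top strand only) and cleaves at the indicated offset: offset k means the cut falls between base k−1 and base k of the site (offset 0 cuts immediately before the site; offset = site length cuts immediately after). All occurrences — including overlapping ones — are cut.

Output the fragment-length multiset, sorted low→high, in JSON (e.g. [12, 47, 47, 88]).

[4,5,6,6,7,8,8,9,9,9,9,9,9,10,10,10,12,12,12,14,14,15,21,26]

Per-enzyme occurrences:
  XjeI GAAGG/3: at [11, 17, 115, 136, 148, 167, 188, 193, 201, 241, 250] ⇒ [14, 20, 118, 139, 151, 170, 191, 196, 204, 244, 253]
  JekI TAGAGC/2: at [4, 30, 44, 53, 62, 76, 86, 92, 107, 125, 159, 206, 232] ⇒ [6, 32, 46, 55, 64, 78, 88, 94, 109, 127, 161, 208, 234]

Pooled cuts: [6, 14, 20, 32, 46, 55, 64, 78, 88, 94, 109, 118, 127, 139, 151, 161, 170, 191, 196, 204, 208, 234, 244, 253]

Fragment lengths:
  6→14: 8 bp
  14→20: 6 bp
  20→32: 12 bp
  32→46: 14 bp
  46→55: 9 bp
  55→64: 9 bp
  64→78: 14 bp
  78→88: 10 bp
  88→94: 6 bp
  94→109: 15 bp
  109→118: 9 bp
  118→127: 9 bp
  127→139: 12 bp
  139→151: 12 bp
  151→161: 10 bp
  161→170: 9 bp
  170→191: 21 bp
  191→196: 5 bp
  196→204: 8 bp
  204→208: 4 bp
  208→234: 26 bp
  234→244: 10 bp
  244→253: 9 bp
  253→6 (wrap): 254-253+6 = 7 bp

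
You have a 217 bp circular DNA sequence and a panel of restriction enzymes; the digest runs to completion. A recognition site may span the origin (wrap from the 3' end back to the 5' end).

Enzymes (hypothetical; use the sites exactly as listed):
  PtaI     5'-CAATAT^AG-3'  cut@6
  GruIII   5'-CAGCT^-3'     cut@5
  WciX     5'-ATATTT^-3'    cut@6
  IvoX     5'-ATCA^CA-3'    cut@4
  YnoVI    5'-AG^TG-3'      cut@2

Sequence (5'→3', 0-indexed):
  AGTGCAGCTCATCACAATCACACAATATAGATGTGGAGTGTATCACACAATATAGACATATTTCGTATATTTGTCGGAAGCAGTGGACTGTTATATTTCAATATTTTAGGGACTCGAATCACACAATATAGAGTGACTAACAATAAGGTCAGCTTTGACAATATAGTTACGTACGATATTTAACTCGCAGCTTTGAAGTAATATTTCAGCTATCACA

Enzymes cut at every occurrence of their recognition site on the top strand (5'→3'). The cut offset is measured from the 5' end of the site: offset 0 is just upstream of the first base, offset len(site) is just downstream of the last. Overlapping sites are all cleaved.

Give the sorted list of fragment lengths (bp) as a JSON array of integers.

Scan for sites:
  PtaI (CAATATAG, off=6): starts [22, 47, 123, 158] → cuts [28, 53, 129, 164]
  GruIII (CAGCT, off=5): starts [4, 149, 187, 206] → cuts [9, 154, 192, 211]
  WciX (ATATTT, off=6): starts [57, 66, 92, 100, 175, 200] → cuts [63, 72, 98, 106, 181, 206]
  IvoX (ATCACA, off=4): starts [10, 16, 41, 117, 211] → cuts [14, 20, 45, 121, 215]
  YnoVI (AGTG, off=2): starts [0, 36, 81, 131] → cuts [2, 38, 83, 133]

All cut coordinates (distinct, sorted): [2, 9, 14, 20, 28, 38, 45, 53, 63, 72, 83, 98, 106, 121, 129, 133, 154, 164, 181, 192, 206, 211, 215]

Fragments:
  2→9: 7 bp
  9→14: 5 bp
  14→20: 6 bp
  20→28: 8 bp
  28→38: 10 bp
  38→45: 7 bp
  45→53: 8 bp
  53→63: 10 bp
  63→72: 9 bp
  72→83: 11 bp
  83→98: 15 bp
  98→106: 8 bp
  106→121: 15 bp
  121→129: 8 bp
  129→133: 4 bp
  133→154: 21 bp
  154→164: 10 bp
  164→181: 17 bp
  181→192: 11 bp
  192→206: 14 bp
  206→211: 5 bp
  211→215: 4 bp
  215→2 (wrap): 217-215+2 = 4 bp

[4,4,4,5,5,6,7,7,8,8,8,8,9,10,10,10,11,11,14,15,15,17,21]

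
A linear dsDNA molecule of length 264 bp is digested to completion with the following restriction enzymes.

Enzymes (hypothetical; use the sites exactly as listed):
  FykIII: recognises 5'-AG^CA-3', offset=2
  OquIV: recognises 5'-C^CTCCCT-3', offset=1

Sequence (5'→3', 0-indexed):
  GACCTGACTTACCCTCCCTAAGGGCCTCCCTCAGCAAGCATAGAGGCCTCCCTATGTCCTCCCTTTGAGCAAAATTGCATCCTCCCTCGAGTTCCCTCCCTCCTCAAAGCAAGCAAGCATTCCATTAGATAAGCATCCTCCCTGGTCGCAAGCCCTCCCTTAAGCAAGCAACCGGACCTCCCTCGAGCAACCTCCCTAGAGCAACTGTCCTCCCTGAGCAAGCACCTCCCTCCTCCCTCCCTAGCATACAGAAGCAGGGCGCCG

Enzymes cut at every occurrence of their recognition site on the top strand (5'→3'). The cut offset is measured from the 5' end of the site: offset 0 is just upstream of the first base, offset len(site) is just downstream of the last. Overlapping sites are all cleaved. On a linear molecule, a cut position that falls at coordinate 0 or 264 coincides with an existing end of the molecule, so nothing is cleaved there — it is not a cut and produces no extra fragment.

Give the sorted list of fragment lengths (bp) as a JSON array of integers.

Site scan:
  FykIII AGCA/2: at [32, 36, 67, 107, 111, 115, 131, 162, 166, 185, 199, 216, 220, 242, 252] ⇒ [34, 38, 69, 109, 113, 117, 133, 164, 168, 187, 201, 218, 222, 244, 254]
  OquIV CCTCCCT/1: at [12, 24, 46, 57, 80, 94, 136, 153, 176, 190, 208, 224, 231, 235] ⇒ [13, 25, 47, 58, 81, 95, 137, 154, 177, 191, 209, 225, 232, 236]

Pooled cuts: [13, 25, 34, 38, 47, 58, 69, 81, 95, 109, 113, 117, 133, 137, 154, 164, 168, 177, 187, 191, 201, 209, 218, 222, 225, 232, 236, 244, 254]

Fragment lengths:
  [0,13): 13 bp
  [13,25): 12 bp
  [25,34): 9 bp
  [34,38): 4 bp
  [38,47): 9 bp
  [47,58): 11 bp
  [58,69): 11 bp
  [69,81): 12 bp
  [81,95): 14 bp
  [95,109): 14 bp
  [109,113): 4 bp
  [113,117): 4 bp
  [117,133): 16 bp
  [133,137): 4 bp
  [137,154): 17 bp
  [154,164): 10 bp
  [164,168): 4 bp
  [168,177): 9 bp
  [177,187): 10 bp
  [187,191): 4 bp
  [191,201): 10 bp
  [201,209): 8 bp
  [209,218): 9 bp
  [218,222): 4 bp
  [222,225): 3 bp
  [225,232): 7 bp
  [232,236): 4 bp
  [236,244): 8 bp
  [244,254): 10 bp
  [254,264): 10 bp

[3,4,4,4,4,4,4,4,4,7,8,8,9,9,9,9,10,10,10,10,10,11,11,12,12,13,14,14,16,17]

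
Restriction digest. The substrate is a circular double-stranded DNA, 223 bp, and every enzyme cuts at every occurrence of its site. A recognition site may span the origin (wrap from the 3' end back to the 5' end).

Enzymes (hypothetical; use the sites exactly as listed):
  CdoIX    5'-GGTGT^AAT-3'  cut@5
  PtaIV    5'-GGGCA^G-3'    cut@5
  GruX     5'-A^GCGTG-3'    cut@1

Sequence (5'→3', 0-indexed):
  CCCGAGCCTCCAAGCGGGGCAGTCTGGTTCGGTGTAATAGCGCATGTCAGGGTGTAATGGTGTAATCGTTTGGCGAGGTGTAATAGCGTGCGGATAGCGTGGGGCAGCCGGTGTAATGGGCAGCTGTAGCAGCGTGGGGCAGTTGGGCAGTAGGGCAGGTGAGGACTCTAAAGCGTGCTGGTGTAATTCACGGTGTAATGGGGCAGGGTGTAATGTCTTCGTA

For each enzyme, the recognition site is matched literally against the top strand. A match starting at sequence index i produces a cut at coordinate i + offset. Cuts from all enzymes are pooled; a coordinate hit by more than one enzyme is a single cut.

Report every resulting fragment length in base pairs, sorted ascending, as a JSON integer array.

[4,6,8,8,8,8,8,9,9,10,10,11,12,12,14,15,18,20,33]

Scan for sites:
  CdoIX (GGTGTAAT, off=5): starts [30, 50, 58, 76, 109, 179, 191, 206] → cuts [35, 55, 63, 81, 114, 184, 196, 211]
  PtaIV (GGGCAG, off=5): starts [16, 101, 117, 136, 144, 152, 200] → cuts [21, 106, 122, 141, 149, 157, 205]
  GruX (AGCGTG, off=1): starts [84, 95, 130, 171] → cuts [85, 96, 131, 172]

Pooled cuts: [21, 35, 55, 63, 81, 85, 96, 106, 114, 122, 131, 141, 149, 157, 172, 184, 196, 205, 211]

Fragments:
  21→35: 14 bp
  35→55: 20 bp
  55→63: 8 bp
  63→81: 18 bp
  81→85: 4 bp
  85→96: 11 bp
  96→106: 10 bp
  106→114: 8 bp
  114→122: 8 bp
  122→131: 9 bp
  131→141: 10 bp
  141→149: 8 bp
  149→157: 8 bp
  157→172: 15 bp
  172→184: 12 bp
  184→196: 12 bp
  196→205: 9 bp
  205→211: 6 bp
  211→21 (wrap): 223-211+21 = 33 bp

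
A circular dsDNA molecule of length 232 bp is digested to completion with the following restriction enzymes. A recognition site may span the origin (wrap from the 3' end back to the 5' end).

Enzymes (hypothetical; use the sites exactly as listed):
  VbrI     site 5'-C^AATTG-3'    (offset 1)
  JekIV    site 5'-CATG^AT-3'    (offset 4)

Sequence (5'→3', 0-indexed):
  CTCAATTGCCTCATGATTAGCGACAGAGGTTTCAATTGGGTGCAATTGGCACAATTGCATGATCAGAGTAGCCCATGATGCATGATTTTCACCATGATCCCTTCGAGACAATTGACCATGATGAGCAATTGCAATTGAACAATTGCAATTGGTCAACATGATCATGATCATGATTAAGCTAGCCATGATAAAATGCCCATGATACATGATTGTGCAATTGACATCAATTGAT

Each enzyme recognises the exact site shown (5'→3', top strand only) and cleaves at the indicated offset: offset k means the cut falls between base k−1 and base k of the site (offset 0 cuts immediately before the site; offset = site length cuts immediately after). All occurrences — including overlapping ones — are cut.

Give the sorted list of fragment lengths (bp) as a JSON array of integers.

[6,6,6,6,6,7,7,7,8,9,9,10,10,10,11,12,12,13,14,14,15,16,18]

Scan for sites:
  VbrI CAATTG/1: at [2, 32, 42, 51, 108, 125, 131, 139, 145, 214, 224] ⇒ [3, 33, 43, 52, 109, 126, 132, 140, 146, 215, 225]
  JekIV CATGAT/4: at [11, 57, 73, 80, 92, 116, 156, 162, 168, 183, 197, 204] ⇒ [15, 61, 77, 84, 96, 120, 160, 166, 172, 187, 201, 208]

All cut coordinates (distinct, sorted): [3, 15, 33, 43, 52, 61, 77, 84, 96, 109, 120, 126, 132, 140, 146, 160, 166, 172, 187, 201, 208, 215, 225]

Fragment lengths:
  3→15: 12 bp
  15→33: 18 bp
  33→43: 10 bp
  43→52: 9 bp
  52→61: 9 bp
  61→77: 16 bp
  77→84: 7 bp
  84→96: 12 bp
  96→109: 13 bp
  109→120: 11 bp
  120→126: 6 bp
  126→132: 6 bp
  132→140: 8 bp
  140→146: 6 bp
  146→160: 14 bp
  160→166: 6 bp
  166→172: 6 bp
  172→187: 15 bp
  187→201: 14 bp
  201→208: 7 bp
  208→215: 7 bp
  215→225: 10 bp
  225→3 (wrap): 232-225+3 = 10 bp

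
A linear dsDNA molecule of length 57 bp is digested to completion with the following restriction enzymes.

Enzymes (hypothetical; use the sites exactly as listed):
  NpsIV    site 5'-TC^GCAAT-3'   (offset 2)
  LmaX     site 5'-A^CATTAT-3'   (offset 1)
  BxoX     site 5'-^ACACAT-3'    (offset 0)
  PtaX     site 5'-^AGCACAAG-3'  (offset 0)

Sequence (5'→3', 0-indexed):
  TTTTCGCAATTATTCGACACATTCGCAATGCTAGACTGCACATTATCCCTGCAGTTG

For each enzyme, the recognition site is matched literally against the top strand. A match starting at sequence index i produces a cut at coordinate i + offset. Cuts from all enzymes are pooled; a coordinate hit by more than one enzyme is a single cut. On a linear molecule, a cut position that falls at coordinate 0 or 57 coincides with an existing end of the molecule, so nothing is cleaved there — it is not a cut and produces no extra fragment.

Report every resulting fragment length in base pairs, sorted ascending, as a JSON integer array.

Site scan:
  NpsIV TCGCAAT/2: at [3, 22] ⇒ [5, 24]
  LmaX ACATTAT/1: at [39] ⇒ [40]
  BxoX ACACAT/0: at [16] ⇒ [16]
  PtaX (AGCACAAG, off=0): no sites

Pooled cuts: [5, 16, 24, 40]

Fragments:
  [0,5): 5 bp
  [5,16): 11 bp
  [16,24): 8 bp
  [24,40): 16 bp
  [40,57): 17 bp

[5,8,11,16,17]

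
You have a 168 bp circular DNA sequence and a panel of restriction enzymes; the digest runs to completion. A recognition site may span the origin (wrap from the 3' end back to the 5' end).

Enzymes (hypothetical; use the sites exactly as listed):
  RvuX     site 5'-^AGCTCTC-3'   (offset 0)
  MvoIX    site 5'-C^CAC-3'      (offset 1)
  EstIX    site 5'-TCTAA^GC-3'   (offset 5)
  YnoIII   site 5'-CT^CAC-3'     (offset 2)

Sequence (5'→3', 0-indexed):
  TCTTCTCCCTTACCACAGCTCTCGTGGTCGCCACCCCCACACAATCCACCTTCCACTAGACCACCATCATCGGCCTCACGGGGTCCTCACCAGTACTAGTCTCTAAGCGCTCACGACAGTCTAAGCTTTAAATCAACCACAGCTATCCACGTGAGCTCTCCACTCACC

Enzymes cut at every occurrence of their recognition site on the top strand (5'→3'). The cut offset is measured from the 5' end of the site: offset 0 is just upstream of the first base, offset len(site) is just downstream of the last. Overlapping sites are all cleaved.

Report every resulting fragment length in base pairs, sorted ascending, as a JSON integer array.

Scan for sites:
  RvuX AGCTCTC/0: at [16, 153] ⇒ [16, 153]
  MvoIX CCAC/1: at [12, 30, 36, 45, 52, 60, 136, 146, 159] ⇒ [13, 31, 37, 46, 53, 61, 137, 147, 160]
  EstIX TCTAAGC/5: at [101, 119] ⇒ [106, 124]
  YnoIII CTCAC/2: at [74, 85, 109, 162] ⇒ [76, 87, 111, 164]

Pooled cuts: [13, 16, 31, 37, 46, 53, 61, 76, 87, 106, 111, 124, 137, 147, 153, 160, 164]

Fragment lengths:
  13→16: 3 bp
  16→31: 15 bp
  31→37: 6 bp
  37→46: 9 bp
  46→53: 7 bp
  53→61: 8 bp
  61→76: 15 bp
  76→87: 11 bp
  87→106: 19 bp
  106→111: 5 bp
  111→124: 13 bp
  124→137: 13 bp
  137→147: 10 bp
  147→153: 6 bp
  153→160: 7 bp
  160→164: 4 bp
  164→13 (wrap): 168-164+13 = 17 bp

[3,4,5,6,6,7,7,8,9,10,11,13,13,15,15,17,19]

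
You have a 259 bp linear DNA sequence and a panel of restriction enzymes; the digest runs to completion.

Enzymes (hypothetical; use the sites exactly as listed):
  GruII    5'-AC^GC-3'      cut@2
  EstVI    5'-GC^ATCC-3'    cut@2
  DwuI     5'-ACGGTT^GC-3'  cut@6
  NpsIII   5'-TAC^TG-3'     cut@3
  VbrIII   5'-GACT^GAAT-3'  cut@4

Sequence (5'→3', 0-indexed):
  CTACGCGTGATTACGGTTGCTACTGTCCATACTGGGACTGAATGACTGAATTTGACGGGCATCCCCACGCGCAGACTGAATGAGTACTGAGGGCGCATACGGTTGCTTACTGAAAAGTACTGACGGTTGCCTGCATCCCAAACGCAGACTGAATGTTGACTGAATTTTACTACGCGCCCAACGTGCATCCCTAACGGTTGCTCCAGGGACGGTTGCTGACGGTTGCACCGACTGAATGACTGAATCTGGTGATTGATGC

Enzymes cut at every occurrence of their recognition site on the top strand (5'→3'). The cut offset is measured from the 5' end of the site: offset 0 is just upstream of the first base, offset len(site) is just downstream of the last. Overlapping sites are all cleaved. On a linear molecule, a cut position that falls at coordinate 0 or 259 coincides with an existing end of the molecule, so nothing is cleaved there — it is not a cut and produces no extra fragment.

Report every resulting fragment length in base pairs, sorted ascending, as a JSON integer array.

Site scan:
  GruII ACGC/2: at [2, 66, 141, 171] ⇒ [4, 68, 143, 173]
  EstVI GCATCC/2: at [58, 132, 184] ⇒ [60, 134, 186]
  DwuI ACGGTTGC/6: at [12, 98, 122, 193, 208, 218] ⇒ [18, 104, 128, 199, 214, 224]
  NpsIII TACTG/3: at [20, 29, 84, 107, 117] ⇒ [23, 32, 87, 110, 120]
  VbrIII GACTGAAT/4: at [35, 43, 73, 146, 157, 229, 237] ⇒ [39, 47, 77, 150, 161, 233, 241]

All cut coordinates (distinct, sorted): [4, 18, 23, 32, 39, 47, 60, 68, 77, 87, 104, 110, 120, 128, 134, 143, 150, 161, 173, 186, 199, 214, 224, 233, 241]

Fragment lengths:
  [0,4): 4 bp
  [4,18): 14 bp
  [18,23): 5 bp
  [23,32): 9 bp
  [32,39): 7 bp
  [39,47): 8 bp
  [47,60): 13 bp
  [60,68): 8 bp
  [68,77): 9 bp
  [77,87): 10 bp
  [87,104): 17 bp
  [104,110): 6 bp
  [110,120): 10 bp
  [120,128): 8 bp
  [128,134): 6 bp
  [134,143): 9 bp
  [143,150): 7 bp
  [150,161): 11 bp
  [161,173): 12 bp
  [173,186): 13 bp
  [186,199): 13 bp
  [199,214): 15 bp
  [214,224): 10 bp
  [224,233): 9 bp
  [233,241): 8 bp
  [241,259): 18 bp

[4,5,6,6,7,7,8,8,8,8,9,9,9,9,10,10,10,11,12,13,13,13,14,15,17,18]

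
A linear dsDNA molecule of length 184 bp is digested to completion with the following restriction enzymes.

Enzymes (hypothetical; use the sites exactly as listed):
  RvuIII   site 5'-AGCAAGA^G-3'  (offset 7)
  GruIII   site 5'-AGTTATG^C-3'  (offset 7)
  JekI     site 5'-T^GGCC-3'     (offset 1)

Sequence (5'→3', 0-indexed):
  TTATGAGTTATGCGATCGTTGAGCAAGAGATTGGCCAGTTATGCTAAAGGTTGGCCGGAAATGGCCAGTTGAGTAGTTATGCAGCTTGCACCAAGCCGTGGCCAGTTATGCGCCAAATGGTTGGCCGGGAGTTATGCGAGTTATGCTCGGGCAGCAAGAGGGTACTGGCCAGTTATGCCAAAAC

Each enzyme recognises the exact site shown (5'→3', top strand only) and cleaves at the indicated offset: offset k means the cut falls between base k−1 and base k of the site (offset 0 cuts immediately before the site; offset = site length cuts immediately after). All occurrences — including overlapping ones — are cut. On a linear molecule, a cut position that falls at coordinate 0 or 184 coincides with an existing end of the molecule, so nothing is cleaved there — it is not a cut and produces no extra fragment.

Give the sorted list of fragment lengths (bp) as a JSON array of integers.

[4,7,7,9,9,10,11,11,11,12,12,14,14,16,18,19]

Scan for sites:
  RvuIII (AGCAAGAG, off=7): starts [21, 152] → cuts [28, 159]
  GruIII (AGTTATGC, off=7): starts [5, 36, 74, 103, 129, 138, 170] → cuts [12, 43, 81, 110, 136, 145, 177]
  JekI (TGGCC, off=1): starts [31, 51, 61, 98, 121, 165] → cuts [32, 52, 62, 99, 122, 166]

All cut coordinates (distinct, sorted): [12, 28, 32, 43, 52, 62, 81, 99, 110, 122, 136, 145, 159, 166, 177]

Fragments:
  [0,12): 12 bp
  [12,28): 16 bp
  [28,32): 4 bp
  [32,43): 11 bp
  [43,52): 9 bp
  [52,62): 10 bp
  [62,81): 19 bp
  [81,99): 18 bp
  [99,110): 11 bp
  [110,122): 12 bp
  [122,136): 14 bp
  [136,145): 9 bp
  [145,159): 14 bp
  [159,166): 7 bp
  [166,177): 11 bp
  [177,184): 7 bp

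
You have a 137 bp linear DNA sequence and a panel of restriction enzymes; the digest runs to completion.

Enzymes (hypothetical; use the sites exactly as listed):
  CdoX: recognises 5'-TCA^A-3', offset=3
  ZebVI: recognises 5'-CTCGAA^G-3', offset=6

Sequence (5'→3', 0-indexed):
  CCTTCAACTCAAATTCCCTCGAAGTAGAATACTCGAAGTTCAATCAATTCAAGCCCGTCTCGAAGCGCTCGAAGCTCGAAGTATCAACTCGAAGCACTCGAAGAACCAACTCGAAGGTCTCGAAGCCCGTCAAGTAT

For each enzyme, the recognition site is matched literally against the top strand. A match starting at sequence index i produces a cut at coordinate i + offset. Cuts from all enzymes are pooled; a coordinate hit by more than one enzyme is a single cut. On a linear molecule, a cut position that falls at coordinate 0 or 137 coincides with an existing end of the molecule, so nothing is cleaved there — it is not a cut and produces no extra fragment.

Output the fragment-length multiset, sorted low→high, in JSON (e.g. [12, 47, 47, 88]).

Site scan:
  CdoX TCAA/3: at [3, 8, 39, 43, 48, 83, 129] ⇒ [6, 11, 42, 46, 51, 86, 132]
  ZebVI CTCGAAG/6: at [17, 31, 58, 67, 74, 87, 96, 109, 118] ⇒ [23, 37, 64, 73, 80, 93, 102, 115, 124]

Pooled cuts: [6, 11, 23, 37, 42, 46, 51, 64, 73, 80, 86, 93, 102, 115, 124, 132]

Fragments:
  [0,6): 6 bp
  [6,11): 5 bp
  [11,23): 12 bp
  [23,37): 14 bp
  [37,42): 5 bp
  [42,46): 4 bp
  [46,51): 5 bp
  [51,64): 13 bp
  [64,73): 9 bp
  [73,80): 7 bp
  [80,86): 6 bp
  [86,93): 7 bp
  [93,102): 9 bp
  [102,115): 13 bp
  [115,124): 9 bp
  [124,132): 8 bp
  [132,137): 5 bp

[4,5,5,5,5,6,6,7,7,8,9,9,9,12,13,13,14]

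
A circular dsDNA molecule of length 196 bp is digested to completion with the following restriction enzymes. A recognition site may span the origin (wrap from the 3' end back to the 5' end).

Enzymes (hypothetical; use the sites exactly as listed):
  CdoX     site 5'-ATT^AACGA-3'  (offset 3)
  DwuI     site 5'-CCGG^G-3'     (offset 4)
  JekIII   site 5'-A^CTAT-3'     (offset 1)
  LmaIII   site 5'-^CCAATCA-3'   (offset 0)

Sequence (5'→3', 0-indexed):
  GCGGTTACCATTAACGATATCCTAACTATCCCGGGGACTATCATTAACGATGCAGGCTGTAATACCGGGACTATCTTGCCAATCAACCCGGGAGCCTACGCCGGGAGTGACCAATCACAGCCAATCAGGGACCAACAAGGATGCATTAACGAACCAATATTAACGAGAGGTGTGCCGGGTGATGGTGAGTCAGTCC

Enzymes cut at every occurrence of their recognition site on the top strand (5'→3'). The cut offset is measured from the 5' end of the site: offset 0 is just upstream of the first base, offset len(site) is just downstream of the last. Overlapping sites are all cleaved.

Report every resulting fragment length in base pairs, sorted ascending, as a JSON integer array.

Per-enzyme occurrences:
  CdoX ATTAACGA/3: at [9, 42, 144, 158] ⇒ [12, 45, 147, 161]
  DwuI CCGGG/4: at [30, 64, 87, 100, 174] ⇒ [34, 68, 91, 104, 178]
  JekIII ACTAT/1: at [24, 36, 69] ⇒ [25, 37, 70]
  LmaIII CCAATCA/0: at [78, 110, 120] ⇒ [78, 110, 120]

Pooled cuts: [12, 25, 34, 37, 45, 68, 70, 78, 91, 104, 110, 120, 147, 161, 178]

Fragment lengths:
  12→25: 13 bp
  25→34: 9 bp
  34→37: 3 bp
  37→45: 8 bp
  45→68: 23 bp
  68→70: 2 bp
  70→78: 8 bp
  78→91: 13 bp
  91→104: 13 bp
  104→110: 6 bp
  110→120: 10 bp
  120→147: 27 bp
  147→161: 14 bp
  161→178: 17 bp
  178→12 (wrap): 196-178+12 = 30 bp

[2,3,6,8,8,9,10,13,13,13,14,17,23,27,30]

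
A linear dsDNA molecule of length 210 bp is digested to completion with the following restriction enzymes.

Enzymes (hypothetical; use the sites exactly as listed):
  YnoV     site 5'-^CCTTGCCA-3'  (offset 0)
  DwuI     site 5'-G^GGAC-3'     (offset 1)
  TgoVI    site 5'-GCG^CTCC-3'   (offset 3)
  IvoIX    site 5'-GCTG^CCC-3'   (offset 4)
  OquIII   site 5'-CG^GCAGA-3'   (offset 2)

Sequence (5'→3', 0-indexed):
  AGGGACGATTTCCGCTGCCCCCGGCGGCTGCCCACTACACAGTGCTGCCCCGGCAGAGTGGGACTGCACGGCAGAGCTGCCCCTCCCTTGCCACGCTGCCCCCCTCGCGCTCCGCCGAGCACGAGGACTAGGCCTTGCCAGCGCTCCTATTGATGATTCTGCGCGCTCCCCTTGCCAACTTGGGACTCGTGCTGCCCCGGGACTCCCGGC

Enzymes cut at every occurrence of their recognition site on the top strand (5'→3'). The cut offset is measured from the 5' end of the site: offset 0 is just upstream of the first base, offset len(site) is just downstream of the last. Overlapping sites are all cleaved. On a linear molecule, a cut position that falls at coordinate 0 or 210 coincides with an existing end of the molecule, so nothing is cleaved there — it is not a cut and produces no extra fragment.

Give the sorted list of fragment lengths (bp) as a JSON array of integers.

[2,4,5,5,6,8,9,10,11,11,11,12,13,13,13,15,17,22,23]

Scan for sites:
  YnoV (CCTTGCCA, off=0): starts [85, 132, 169] → cuts [85, 132, 169]
  DwuI (GGGAC, off=1): starts [1, 59, 181, 198] → cuts [2, 60, 182, 199]
  TgoVI (GCGCTCC, off=3): starts [106, 140, 162] → cuts [109, 143, 165]
  IvoIX (GCTGCCC, off=4): starts [13, 26, 43, 75, 94, 190] → cuts [17, 30, 47, 79, 98, 194]
  OquIII (CGGCAGA, off=2): starts [50, 68] → cuts [52, 70]

All cut coordinates (distinct, sorted): [2, 17, 30, 47, 52, 60, 70, 79, 85, 98, 109, 132, 143, 165, 169, 182, 194, 199]

Fragments:
  [0,2): 2 bp
  [2,17): 15 bp
  [17,30): 13 bp
  [30,47): 17 bp
  [47,52): 5 bp
  [52,60): 8 bp
  [60,70): 10 bp
  [70,79): 9 bp
  [79,85): 6 bp
  [85,98): 13 bp
  [98,109): 11 bp
  [109,132): 23 bp
  [132,143): 11 bp
  [143,165): 22 bp
  [165,169): 4 bp
  [169,182): 13 bp
  [182,194): 12 bp
  [194,199): 5 bp
  [199,210): 11 bp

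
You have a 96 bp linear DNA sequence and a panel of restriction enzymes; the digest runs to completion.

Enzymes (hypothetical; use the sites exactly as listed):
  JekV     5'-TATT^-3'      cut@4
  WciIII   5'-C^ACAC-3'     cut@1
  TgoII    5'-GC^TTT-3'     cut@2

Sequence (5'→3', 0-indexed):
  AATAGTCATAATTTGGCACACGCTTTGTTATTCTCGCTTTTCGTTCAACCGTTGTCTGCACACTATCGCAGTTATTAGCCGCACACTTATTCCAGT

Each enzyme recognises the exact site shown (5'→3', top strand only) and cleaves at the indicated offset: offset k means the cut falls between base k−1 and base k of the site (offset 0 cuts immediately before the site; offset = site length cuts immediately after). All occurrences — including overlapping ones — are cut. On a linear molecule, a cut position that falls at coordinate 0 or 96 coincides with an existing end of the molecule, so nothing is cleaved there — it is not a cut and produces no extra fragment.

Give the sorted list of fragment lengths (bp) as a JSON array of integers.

[5,5,6,6,9,9,17,17,22]

Per-enzyme occurrences:
  JekV TATT/4: at [28, 72, 87] ⇒ [32, 76, 91]
  WciIII CACAC/1: at [16, 58, 81] ⇒ [17, 59, 82]
  TgoII GCTTT/2: at [21, 35] ⇒ [23, 37]

All cut coordinates (distinct, sorted): [17, 23, 32, 37, 59, 76, 82, 91]

Fragment lengths:
  [0,17): 17 bp
  [17,23): 6 bp
  [23,32): 9 bp
  [32,37): 5 bp
  [37,59): 22 bp
  [59,76): 17 bp
  [76,82): 6 bp
  [82,91): 9 bp
  [91,96): 5 bp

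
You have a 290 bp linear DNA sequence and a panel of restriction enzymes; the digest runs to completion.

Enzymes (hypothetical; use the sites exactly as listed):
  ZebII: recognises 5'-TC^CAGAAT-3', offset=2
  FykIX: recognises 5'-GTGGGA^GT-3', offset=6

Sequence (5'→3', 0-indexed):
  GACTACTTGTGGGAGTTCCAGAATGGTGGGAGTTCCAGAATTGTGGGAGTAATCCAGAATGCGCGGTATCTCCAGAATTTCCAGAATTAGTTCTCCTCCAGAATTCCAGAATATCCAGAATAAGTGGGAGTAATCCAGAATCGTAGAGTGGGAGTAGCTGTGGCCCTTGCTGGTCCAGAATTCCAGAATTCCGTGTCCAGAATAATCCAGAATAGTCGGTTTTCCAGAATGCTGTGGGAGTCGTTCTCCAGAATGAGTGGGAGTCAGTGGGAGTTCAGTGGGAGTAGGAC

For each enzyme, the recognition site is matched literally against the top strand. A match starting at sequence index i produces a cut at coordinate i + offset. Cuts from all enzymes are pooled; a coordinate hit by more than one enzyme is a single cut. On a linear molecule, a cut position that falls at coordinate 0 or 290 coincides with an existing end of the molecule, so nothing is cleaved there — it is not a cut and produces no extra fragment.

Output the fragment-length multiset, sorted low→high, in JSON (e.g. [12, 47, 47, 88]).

[4,4,6,6,7,8,8,9,9,9,10,10,11,13,13,14,14,14,14,15,17,17,18,18,22]

Per-enzyme occurrences:
  ZebII TCCAGAAT/2: at [16, 33, 52, 70, 79, 96, 104, 113, 133, 173, 181, 195, 205, 222, 246] ⇒ [18, 35, 54, 72, 81, 98, 106, 115, 135, 175, 183, 197, 207, 224, 248]
  FykIX GTGGGAGT/6: at [8, 25, 42, 123, 147, 233, 256, 266, 277] ⇒ [14, 31, 48, 129, 153, 239, 262, 272, 283]

All cut coordinates (distinct, sorted): [14, 18, 31, 35, 48, 54, 72, 81, 98, 106, 115, 129, 135, 153, 175, 183, 197, 207, 224, 239, 248, 262, 272, 283]

Fragment lengths:
  [0,14): 14 bp
  [14,18): 4 bp
  [18,31): 13 bp
  [31,35): 4 bp
  [35,48): 13 bp
  [48,54): 6 bp
  [54,72): 18 bp
  [72,81): 9 bp
  [81,98): 17 bp
  [98,106): 8 bp
  [106,115): 9 bp
  [115,129): 14 bp
  [129,135): 6 bp
  [135,153): 18 bp
  [153,175): 22 bp
  [175,183): 8 bp
  [183,197): 14 bp
  [197,207): 10 bp
  [207,224): 17 bp
  [224,239): 15 bp
  [239,248): 9 bp
  [248,262): 14 bp
  [262,272): 10 bp
  [272,283): 11 bp
  [283,290): 7 bp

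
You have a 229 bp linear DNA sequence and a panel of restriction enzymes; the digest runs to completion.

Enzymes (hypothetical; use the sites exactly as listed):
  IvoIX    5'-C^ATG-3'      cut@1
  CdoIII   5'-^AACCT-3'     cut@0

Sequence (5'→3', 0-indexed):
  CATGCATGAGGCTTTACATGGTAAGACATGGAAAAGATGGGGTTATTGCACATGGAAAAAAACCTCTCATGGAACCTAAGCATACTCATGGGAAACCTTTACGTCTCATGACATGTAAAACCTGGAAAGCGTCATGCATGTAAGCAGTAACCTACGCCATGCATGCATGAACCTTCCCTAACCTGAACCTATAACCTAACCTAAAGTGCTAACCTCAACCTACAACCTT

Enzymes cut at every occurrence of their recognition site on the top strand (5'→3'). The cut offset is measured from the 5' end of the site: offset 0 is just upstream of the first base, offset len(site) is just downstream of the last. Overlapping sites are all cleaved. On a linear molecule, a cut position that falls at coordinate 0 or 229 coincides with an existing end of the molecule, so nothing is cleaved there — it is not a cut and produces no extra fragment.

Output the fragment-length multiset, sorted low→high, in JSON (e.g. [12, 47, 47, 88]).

Scan for sites:
  IvoIX (CATG, off=1): starts [0, 4, 16, 26, 50, 67, 86, 106, 111, 132, 136, 157, 161, 165] → cuts [1, 5, 17, 27, 51, 68, 87, 107, 112, 133, 137, 158, 162, 166]
  CdoIII (AACCT, off=0): starts [60, 72, 93, 118, 148, 169, 179, 185, 192, 197, 210, 216, 223] → cuts [60, 72, 93, 118, 148, 169, 179, 185, 192, 197, 210, 216, 223]

All cut coordinates (distinct, sorted): [1, 5, 17, 27, 51, 60, 68, 72, 87, 93, 107, 112, 118, 133, 137, 148, 158, 162, 166, 169, 179, 185, 192, 197, 210, 216, 223]

Fragment lengths:
  [0,1): 1 bp
  [1,5): 4 bp
  [5,17): 12 bp
  [17,27): 10 bp
  [27,51): 24 bp
  [51,60): 9 bp
  [60,68): 8 bp
  [68,72): 4 bp
  [72,87): 15 bp
  [87,93): 6 bp
  [93,107): 14 bp
  [107,112): 5 bp
  [112,118): 6 bp
  [118,133): 15 bp
  [133,137): 4 bp
  [137,148): 11 bp
  [148,158): 10 bp
  [158,162): 4 bp
  [162,166): 4 bp
  [166,169): 3 bp
  [169,179): 10 bp
  [179,185): 6 bp
  [185,192): 7 bp
  [192,197): 5 bp
  [197,210): 13 bp
  [210,216): 6 bp
  [216,223): 7 bp
  [223,229): 6 bp

[1,3,4,4,4,4,4,5,5,6,6,6,6,6,7,7,8,9,10,10,10,11,12,13,14,15,15,24]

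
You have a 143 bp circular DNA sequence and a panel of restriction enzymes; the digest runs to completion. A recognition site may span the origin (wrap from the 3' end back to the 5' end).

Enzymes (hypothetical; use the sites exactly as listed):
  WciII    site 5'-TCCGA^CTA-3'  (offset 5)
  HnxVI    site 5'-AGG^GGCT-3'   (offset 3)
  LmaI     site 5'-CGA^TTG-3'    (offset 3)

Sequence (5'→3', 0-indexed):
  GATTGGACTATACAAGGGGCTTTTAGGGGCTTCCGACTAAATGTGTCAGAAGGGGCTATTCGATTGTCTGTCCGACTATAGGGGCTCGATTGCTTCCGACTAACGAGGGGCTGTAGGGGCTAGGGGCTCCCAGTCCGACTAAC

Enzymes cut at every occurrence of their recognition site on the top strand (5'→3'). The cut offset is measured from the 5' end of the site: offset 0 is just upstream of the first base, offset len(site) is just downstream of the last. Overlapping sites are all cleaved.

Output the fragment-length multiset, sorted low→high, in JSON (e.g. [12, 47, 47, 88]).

[7,7,7,7,9,9,9,10,10,10,12,14,15,17]

Per-enzyme occurrences:
  WciII TCCGACTA/5: at [31, 70, 94, 133] ⇒ [36, 75, 99, 138]
  HnxVI AGGGGCT/3: at [14, 24, 50, 79, 105, 114, 121] ⇒ [17, 27, 53, 82, 108, 117, 124]
  LmaI CGATTG/3: at [60, 86, 142] ⇒ [2, 63, 89]

Pooled cuts: [2, 17, 27, 36, 53, 63, 75, 82, 89, 99, 108, 117, 124, 138]

Fragment lengths:
  2→17: 15 bp
  17→27: 10 bp
  27→36: 9 bp
  36→53: 17 bp
  53→63: 10 bp
  63→75: 12 bp
  75→82: 7 bp
  82→89: 7 bp
  89→99: 10 bp
  99→108: 9 bp
  108→117: 9 bp
  117→124: 7 bp
  124→138: 14 bp
  138→2 (wrap): 143-138+2 = 7 bp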